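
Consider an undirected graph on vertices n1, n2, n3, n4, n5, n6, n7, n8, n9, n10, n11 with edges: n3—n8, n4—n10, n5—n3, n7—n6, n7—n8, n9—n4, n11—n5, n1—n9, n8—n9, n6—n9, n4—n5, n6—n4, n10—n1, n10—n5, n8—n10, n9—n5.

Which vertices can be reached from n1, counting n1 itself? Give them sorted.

Start at n1.
Its neighbours: n9, n10.
Then their neighbours: n4, n5, n6, n8.
Then next layer: n3, n7, n11.
Nothing further is reachable.

n1, n3, n4, n5, n6, n7, n8, n9, n10, n11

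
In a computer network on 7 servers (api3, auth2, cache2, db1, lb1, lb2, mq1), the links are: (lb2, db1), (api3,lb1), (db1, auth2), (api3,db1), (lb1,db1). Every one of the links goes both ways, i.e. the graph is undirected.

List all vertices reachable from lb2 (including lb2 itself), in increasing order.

Start at lb2.
Its neighbours: db1.
Then their neighbours: api3, auth2, lb1.
Nothing further is reachable.

api3, auth2, db1, lb1, lb2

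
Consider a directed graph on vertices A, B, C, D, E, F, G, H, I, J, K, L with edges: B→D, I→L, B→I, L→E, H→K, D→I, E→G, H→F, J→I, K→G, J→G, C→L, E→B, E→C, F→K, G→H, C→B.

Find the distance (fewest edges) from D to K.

Distance 0: D.
Distance 1: I.
Distance 2: L.
Distance 3: E.
Distance 4: B, C, G.
Distance 5: H.
Distance 6: F, K — contains K.

6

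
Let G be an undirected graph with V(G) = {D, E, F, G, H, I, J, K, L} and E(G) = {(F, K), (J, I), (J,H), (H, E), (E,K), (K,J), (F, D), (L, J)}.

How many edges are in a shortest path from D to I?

Distance 0: D.
Distance 1: F.
Distance 2: K.
Distance 3: E, J.
Distance 4: H, I, L — contains I.

4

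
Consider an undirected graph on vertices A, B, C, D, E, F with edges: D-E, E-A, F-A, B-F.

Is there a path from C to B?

C has no edges, so nothing is reachable from it.

No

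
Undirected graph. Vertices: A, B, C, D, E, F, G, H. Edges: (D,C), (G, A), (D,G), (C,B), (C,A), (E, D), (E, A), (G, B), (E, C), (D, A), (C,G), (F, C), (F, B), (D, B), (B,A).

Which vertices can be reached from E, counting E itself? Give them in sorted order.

A, B, C, D, E, F, G

Start at E.
Its neighbours: A, C, D.
Then their neighbours: B, F, G.
Nothing further is reachable.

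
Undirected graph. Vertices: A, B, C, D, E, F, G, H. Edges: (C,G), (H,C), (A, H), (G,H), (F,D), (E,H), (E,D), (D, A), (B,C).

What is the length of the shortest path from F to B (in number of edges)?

5

Distance 0: F.
Distance 1: D.
Distance 2: A, E.
Distance 3: H.
Distance 4: C, G.
Distance 5: B — contains B.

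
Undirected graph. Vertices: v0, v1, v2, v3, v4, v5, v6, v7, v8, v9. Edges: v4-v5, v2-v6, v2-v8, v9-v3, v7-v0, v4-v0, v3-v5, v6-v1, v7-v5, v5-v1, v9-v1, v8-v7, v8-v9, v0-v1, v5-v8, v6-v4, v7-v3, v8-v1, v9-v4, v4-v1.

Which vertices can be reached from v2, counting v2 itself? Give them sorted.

Start at v2.
Its neighbours: v6, v8.
Then their neighbours: v1, v4, v5, v7, v9.
Then next layer: v0, v3.
Every vertex is now reached.

v0, v1, v2, v3, v4, v5, v6, v7, v8, v9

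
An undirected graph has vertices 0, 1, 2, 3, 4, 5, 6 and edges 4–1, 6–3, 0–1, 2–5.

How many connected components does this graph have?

3

From 0: component {0, 1, 4}.
From 2: component {2, 5}.
From 3: component {3, 6}.
That's 3 components.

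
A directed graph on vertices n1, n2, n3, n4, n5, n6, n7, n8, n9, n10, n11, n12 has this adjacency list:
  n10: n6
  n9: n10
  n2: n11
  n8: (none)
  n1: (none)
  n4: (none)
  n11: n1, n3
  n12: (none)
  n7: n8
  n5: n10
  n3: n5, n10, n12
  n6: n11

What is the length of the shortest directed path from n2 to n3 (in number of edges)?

2

Distance 0: n2.
Distance 1: n11.
Distance 2: n1, n3 — contains n3.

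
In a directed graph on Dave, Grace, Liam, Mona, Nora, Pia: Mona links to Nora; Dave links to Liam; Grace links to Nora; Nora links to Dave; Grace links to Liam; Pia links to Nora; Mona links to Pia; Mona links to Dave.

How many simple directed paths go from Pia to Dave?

1

Pia→Nora→Dave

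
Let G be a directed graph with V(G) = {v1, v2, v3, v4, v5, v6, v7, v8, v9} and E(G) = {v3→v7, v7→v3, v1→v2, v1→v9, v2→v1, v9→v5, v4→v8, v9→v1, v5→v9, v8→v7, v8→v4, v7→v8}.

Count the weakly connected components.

From v1: component {v1, v2, v5, v9}.
From v3: component {v3, v4, v7, v8}.
From v6: component {v6}.
That's 3 components.

3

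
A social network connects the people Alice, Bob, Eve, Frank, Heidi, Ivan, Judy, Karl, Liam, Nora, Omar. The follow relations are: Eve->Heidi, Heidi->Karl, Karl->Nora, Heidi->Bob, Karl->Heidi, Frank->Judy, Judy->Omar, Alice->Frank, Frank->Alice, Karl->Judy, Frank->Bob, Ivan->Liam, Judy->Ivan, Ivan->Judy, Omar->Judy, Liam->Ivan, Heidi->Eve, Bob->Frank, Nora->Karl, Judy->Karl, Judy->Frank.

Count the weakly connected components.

1

From Alice: component {Alice, Bob, Eve, Frank, Heidi, Ivan, Judy, Karl, Liam, Nora, Omar}.
That's 1 component.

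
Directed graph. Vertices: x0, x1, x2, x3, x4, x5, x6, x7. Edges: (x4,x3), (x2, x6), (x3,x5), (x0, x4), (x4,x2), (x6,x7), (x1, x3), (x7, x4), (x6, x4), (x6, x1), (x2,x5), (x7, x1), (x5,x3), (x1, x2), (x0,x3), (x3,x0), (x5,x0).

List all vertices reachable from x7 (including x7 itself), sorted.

x0, x1, x2, x3, x4, x5, x6, x7

Start at x7.
Its neighbours: x1, x4.
Then their neighbours: x2, x3.
Then next layer: x0, x5, x6.
Every vertex is now reached.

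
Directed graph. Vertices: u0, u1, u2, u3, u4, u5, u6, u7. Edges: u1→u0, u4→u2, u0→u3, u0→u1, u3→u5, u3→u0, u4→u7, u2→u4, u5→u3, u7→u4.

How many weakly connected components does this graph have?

From u0: component {u0, u1, u3, u5}.
From u2: component {u2, u4, u7}.
From u6: component {u6}.
That's 3 components.

3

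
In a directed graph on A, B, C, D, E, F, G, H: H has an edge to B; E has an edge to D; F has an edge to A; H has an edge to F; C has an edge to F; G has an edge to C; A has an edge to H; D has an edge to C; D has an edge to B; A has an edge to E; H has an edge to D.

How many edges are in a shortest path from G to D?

5

Distance 0: G.
Distance 1: C.
Distance 2: F.
Distance 3: A.
Distance 4: E, H.
Distance 5: B, D — contains D.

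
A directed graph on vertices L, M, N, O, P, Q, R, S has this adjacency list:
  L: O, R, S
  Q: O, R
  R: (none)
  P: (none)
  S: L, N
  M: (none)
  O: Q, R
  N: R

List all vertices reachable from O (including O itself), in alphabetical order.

Start at O.
Its neighbours: Q, R.
Nothing further is reachable.

O, Q, R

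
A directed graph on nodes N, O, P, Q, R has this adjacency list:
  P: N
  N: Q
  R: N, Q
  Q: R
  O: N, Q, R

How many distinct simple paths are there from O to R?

3

O→N→Q→R
O→Q→R
O→R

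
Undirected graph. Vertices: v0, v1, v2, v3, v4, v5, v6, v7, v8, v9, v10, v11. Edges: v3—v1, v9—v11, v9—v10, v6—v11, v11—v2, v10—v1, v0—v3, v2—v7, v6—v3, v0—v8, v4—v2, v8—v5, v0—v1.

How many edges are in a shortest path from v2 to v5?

6

Distance 0: v2.
Distance 1: v4, v7, v11.
Distance 2: v6, v9.
Distance 3: v3, v10.
Distance 4: v0, v1.
Distance 5: v8.
Distance 6: v5 — contains v5.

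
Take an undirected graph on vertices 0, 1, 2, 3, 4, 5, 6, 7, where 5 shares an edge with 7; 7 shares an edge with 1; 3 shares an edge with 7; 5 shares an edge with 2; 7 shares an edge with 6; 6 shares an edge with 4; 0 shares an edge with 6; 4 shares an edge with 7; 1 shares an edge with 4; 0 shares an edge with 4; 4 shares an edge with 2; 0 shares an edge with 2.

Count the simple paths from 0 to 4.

9

0–2–4
0–2–5–7–1–4
0–2–5–7–4
0–2–5–7–6–4
0–4
0–6–4
0–6–7–1–4
0–6–7–4
0–6–7–5–2–4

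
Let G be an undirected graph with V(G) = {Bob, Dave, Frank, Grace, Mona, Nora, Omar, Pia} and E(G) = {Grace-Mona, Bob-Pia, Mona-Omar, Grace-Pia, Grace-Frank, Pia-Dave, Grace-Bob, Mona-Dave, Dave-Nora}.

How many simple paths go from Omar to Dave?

3

Omar–Mona–Dave
Omar–Mona–Grace–Bob–Pia–Dave
Omar–Mona–Grace–Pia–Dave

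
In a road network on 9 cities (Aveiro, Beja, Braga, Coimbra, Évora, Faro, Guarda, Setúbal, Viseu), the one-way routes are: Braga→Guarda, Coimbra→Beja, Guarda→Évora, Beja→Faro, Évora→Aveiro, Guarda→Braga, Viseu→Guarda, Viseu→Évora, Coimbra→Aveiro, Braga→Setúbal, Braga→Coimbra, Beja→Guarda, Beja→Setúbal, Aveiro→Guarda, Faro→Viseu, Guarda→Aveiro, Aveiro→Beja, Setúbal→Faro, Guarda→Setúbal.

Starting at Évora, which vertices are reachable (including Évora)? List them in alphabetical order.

Aveiro, Beja, Braga, Coimbra, Évora, Faro, Guarda, Setúbal, Viseu

Start at Évora.
Its neighbours: Aveiro.
Then their neighbours: Beja, Guarda.
Then next layer: Braga, Faro, Setúbal.
Then next layer: Coimbra, Viseu.
Every vertex is now reached.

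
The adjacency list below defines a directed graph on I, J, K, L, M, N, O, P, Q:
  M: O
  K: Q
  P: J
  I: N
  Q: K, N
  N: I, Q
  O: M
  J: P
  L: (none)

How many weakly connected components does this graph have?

From I: component {I, K, N, Q}.
From J: component {J, P}.
From L: component {L}.
From M: component {M, O}.
That's 4 components.

4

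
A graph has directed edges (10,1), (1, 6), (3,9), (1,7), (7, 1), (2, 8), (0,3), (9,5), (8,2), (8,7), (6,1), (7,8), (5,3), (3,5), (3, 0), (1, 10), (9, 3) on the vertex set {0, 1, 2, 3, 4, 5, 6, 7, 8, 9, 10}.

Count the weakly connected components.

From 0: component {0, 3, 5, 9}.
From 1: component {1, 2, 6, 7, 8, 10}.
From 4: component {4}.
That's 3 components.

3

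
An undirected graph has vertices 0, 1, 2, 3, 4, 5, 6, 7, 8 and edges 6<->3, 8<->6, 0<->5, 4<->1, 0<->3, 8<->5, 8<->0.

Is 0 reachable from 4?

No

Explore from 4.
Distance 1: reach 1.
The search is exhausted without reaching 0; it lies in a different component.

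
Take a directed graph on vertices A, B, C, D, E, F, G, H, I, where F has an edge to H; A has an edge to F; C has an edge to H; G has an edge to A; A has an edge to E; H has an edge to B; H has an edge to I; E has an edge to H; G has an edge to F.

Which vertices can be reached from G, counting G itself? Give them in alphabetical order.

Start at G.
Its neighbours: A, F.
Then their neighbours: E, H.
Then next layer: B, I.
Nothing further is reachable.

A, B, E, F, G, H, I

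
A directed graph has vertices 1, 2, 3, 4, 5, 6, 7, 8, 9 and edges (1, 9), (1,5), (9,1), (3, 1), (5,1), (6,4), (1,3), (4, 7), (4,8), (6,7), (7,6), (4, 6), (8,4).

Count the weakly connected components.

From 1: component {1, 3, 5, 9}.
From 2: component {2}.
From 4: component {4, 6, 7, 8}.
That's 3 components.

3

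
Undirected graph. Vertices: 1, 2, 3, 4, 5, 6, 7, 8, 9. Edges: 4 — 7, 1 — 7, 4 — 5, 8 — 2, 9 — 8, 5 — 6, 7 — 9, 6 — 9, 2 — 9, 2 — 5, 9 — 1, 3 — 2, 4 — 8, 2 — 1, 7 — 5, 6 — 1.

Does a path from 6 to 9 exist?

Yes

Explore from 6.
Distance 1: reach 1, 5, 9.
Found 9.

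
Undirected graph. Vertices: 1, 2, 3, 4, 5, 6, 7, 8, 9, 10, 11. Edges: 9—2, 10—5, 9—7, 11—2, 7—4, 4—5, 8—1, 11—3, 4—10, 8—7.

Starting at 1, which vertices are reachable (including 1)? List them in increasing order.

1, 2, 3, 4, 5, 7, 8, 9, 10, 11

Start at 1.
Its neighbours: 8.
Then their neighbours: 7.
Then next layer: 4, 9.
Then next layer: 2, 5, 10.
Then next layer: 11.
Then next layer: 3.
Nothing further is reachable.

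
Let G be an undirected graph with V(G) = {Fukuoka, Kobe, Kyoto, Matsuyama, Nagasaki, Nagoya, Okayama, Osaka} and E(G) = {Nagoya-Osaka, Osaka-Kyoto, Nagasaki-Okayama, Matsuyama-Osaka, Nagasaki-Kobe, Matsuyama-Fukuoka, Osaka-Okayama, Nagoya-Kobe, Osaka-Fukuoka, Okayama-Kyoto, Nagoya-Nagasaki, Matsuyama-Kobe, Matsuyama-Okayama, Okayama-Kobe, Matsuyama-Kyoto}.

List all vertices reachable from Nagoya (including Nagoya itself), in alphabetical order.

Start at Nagoya.
Its neighbours: Kobe, Nagasaki, Osaka.
Then their neighbours: Fukuoka, Kyoto, Matsuyama, Okayama.
Every vertex is now reached.

Fukuoka, Kobe, Kyoto, Matsuyama, Nagasaki, Nagoya, Okayama, Osaka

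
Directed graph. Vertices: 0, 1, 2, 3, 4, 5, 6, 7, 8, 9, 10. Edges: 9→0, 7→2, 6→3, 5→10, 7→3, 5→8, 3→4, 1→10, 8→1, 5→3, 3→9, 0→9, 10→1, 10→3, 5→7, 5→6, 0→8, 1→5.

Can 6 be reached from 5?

Explore from 5.
Distance 1: reach 3, 6, 7, 8, 10.
Found 6.

Yes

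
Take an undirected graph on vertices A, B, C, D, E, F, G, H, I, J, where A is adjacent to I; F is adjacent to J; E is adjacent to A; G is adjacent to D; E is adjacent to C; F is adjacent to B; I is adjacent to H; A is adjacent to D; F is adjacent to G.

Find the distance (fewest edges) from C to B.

Distance 0: C.
Distance 1: E.
Distance 2: A.
Distance 3: D, I.
Distance 4: G, H.
Distance 5: F.
Distance 6: B, J — contains B.

6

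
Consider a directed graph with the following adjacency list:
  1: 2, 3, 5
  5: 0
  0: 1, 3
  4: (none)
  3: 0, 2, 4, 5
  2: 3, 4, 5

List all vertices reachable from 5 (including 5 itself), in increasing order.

0, 1, 2, 3, 4, 5

Start at 5.
Its neighbours: 0.
Then their neighbours: 1, 3.
Then next layer: 2, 4.
Every vertex is now reached.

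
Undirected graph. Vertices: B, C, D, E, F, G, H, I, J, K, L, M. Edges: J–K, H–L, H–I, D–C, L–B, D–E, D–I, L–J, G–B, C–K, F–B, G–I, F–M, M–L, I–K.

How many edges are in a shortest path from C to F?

Distance 0: C.
Distance 1: D, K.
Distance 2: E, I, J.
Distance 3: G, H, L.
Distance 4: B, M.
Distance 5: F — contains F.

5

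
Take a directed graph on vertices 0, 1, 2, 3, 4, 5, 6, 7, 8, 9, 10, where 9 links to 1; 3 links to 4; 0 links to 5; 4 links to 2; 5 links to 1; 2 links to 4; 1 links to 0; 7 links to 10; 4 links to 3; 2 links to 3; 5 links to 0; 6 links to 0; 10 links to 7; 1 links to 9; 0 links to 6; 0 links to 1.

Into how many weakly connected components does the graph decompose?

4

From 0: component {0, 1, 5, 6, 9}.
From 2: component {2, 3, 4}.
From 7: component {7, 10}.
From 8: component {8}.
That's 4 components.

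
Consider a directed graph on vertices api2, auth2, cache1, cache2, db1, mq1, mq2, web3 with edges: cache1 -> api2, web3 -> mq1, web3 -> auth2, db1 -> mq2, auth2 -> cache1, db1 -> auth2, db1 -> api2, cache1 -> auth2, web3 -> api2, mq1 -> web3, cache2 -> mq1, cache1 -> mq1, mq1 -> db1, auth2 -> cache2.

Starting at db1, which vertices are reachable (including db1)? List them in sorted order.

Start at db1.
Its neighbours: api2, auth2, mq2.
Then their neighbours: cache1, cache2.
Then next layer: mq1.
Then next layer: web3.
Every vertex is now reached.

api2, auth2, cache1, cache2, db1, mq1, mq2, web3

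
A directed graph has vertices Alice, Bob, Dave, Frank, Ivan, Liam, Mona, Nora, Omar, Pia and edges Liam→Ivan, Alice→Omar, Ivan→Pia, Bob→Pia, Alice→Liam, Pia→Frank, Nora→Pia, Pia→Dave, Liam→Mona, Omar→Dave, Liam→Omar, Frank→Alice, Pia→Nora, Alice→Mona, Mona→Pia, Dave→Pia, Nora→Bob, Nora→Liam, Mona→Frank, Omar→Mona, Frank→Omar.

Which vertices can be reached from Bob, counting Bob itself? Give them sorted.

Start at Bob.
Its neighbours: Pia.
Then their neighbours: Dave, Frank, Nora.
Then next layer: Alice, Liam, Omar.
Then next layer: Ivan, Mona.
Every vertex is now reached.

Alice, Bob, Dave, Frank, Ivan, Liam, Mona, Nora, Omar, Pia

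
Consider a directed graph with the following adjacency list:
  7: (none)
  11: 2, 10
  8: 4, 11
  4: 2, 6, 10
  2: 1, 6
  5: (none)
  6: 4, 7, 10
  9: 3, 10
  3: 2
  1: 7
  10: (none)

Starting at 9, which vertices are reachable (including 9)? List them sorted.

1, 2, 3, 4, 6, 7, 9, 10

Start at 9.
Its neighbours: 3, 10.
Then their neighbours: 2.
Then next layer: 1, 6.
Then next layer: 4, 7.
Nothing further is reachable.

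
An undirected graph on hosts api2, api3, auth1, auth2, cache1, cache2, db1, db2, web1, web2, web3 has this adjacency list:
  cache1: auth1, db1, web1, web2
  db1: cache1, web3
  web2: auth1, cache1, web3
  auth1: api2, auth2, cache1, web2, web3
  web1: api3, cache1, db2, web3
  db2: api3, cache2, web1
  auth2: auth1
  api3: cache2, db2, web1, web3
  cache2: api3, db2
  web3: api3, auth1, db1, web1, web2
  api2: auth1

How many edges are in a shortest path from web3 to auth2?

Distance 0: web3.
Distance 1: api3, auth1, db1, web1, web2.
Distance 2: api2, auth2, cache1, cache2, db2 — contains auth2.

2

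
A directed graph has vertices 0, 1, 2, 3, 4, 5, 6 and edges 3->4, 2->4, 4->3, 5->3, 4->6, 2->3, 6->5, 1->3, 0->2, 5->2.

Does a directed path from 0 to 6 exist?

Explore from 0.
Distance 1: reach 2.
Distance 2: reach 3, 4.
Distance 3: reach 6.
Found 6.

Yes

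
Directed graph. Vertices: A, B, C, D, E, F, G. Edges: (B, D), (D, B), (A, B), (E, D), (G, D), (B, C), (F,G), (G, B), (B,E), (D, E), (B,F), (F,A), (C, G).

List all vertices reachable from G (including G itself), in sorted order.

A, B, C, D, E, F, G

Start at G.
Its neighbours: B, D.
Then their neighbours: C, E, F.
Then next layer: A.
Every vertex is now reached.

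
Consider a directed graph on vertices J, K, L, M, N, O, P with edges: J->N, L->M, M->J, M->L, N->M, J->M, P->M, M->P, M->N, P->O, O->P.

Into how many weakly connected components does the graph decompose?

2

From J: component {J, L, M, N, O, P}.
From K: component {K}.
That's 2 components.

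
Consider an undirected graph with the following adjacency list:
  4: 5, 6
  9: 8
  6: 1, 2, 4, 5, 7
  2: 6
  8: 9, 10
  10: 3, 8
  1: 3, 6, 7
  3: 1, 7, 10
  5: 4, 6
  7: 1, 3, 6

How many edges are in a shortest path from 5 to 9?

6

Distance 0: 5.
Distance 1: 4, 6.
Distance 2: 1, 2, 7.
Distance 3: 3.
Distance 4: 10.
Distance 5: 8.
Distance 6: 9 — contains 9.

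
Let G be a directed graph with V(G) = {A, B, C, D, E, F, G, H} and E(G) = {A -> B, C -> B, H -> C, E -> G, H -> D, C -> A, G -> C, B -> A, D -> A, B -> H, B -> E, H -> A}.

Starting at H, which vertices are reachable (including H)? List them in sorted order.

A, B, C, D, E, G, H

Start at H.
Its neighbours: A, C, D.
Then their neighbours: B.
Then next layer: E.
Then next layer: G.
Nothing further is reachable.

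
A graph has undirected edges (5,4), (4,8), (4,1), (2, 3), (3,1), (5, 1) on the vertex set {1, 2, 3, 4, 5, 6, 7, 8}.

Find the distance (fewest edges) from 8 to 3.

Distance 0: 8.
Distance 1: 4.
Distance 2: 1, 5.
Distance 3: 3 — contains 3.

3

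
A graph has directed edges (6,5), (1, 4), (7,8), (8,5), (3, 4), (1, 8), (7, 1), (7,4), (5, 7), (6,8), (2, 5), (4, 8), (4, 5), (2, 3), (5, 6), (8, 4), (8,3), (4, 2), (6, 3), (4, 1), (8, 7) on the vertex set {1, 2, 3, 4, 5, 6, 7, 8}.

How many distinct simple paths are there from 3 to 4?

3→4

1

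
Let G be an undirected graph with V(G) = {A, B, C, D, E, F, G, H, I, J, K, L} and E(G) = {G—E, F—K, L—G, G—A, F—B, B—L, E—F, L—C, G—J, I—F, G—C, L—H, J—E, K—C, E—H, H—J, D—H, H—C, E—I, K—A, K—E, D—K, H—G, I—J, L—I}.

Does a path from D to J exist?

Yes

Explore from D.
Distance 1: reach H, K.
Distance 2: reach A, C, E, F, G, J, L.
Found J.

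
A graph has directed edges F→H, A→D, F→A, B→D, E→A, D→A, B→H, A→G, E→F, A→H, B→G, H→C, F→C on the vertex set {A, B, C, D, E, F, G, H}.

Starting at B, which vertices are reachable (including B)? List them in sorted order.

A, B, C, D, G, H

Start at B.
Its neighbours: D, G, H.
Then their neighbours: A, C.
Nothing further is reachable.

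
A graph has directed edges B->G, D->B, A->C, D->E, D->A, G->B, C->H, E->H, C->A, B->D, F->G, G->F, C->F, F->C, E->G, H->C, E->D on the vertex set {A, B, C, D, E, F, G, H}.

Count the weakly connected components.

From A: component {A, B, C, D, E, F, G, H}.
That's 1 component.

1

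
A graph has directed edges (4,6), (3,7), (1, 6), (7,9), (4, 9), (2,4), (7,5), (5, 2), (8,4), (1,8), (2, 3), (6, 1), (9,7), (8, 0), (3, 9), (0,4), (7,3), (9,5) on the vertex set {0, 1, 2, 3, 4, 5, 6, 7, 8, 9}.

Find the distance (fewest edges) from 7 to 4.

3

Distance 0: 7.
Distance 1: 3, 5, 9.
Distance 2: 2.
Distance 3: 4 — contains 4.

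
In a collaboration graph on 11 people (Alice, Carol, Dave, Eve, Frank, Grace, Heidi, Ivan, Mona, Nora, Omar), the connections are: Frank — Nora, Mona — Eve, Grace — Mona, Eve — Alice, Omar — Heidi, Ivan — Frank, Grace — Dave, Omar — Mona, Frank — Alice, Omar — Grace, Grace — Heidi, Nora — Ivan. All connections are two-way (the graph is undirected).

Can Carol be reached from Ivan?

No

Explore from Ivan.
Distance 1: reach Frank, Nora.
Distance 2: reach Alice.
Distance 3: reach Eve.
Distance 4: reach Mona.
Distance 5: reach Grace, Omar.
Distance 6: reach Dave, Heidi.
The search is exhausted without reaching Carol; it lies in a different component.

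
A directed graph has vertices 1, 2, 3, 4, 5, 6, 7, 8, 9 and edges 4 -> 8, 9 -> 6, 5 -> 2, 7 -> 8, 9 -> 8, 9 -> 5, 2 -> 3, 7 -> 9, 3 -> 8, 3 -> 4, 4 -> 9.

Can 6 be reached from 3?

Yes

Explore from 3.
Distance 1: reach 4, 8.
Distance 2: reach 9.
Distance 3: reach 5, 6.
Found 6.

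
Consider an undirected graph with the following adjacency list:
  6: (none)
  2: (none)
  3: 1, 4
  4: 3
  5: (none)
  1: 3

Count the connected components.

From 1: component {1, 3, 4}.
From 2: component {2}.
From 5: component {5}.
From 6: component {6}.
That's 4 components.

4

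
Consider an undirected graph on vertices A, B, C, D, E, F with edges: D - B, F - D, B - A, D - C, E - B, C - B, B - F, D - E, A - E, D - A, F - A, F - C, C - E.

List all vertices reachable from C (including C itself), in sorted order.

Start at C.
Its neighbours: B, D, E, F.
Then their neighbours: A.
Every vertex is now reached.

A, B, C, D, E, F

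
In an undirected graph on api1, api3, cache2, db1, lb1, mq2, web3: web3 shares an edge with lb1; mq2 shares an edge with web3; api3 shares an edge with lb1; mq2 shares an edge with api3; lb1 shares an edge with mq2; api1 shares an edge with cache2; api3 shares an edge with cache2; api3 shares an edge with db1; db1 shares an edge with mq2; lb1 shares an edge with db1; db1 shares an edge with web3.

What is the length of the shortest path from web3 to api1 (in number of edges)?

4

Distance 0: web3.
Distance 1: db1, lb1, mq2.
Distance 2: api3.
Distance 3: cache2.
Distance 4: api1 — contains api1.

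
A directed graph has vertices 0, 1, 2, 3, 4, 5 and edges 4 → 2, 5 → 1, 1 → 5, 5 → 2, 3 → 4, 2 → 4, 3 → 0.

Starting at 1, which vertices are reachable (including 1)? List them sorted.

Start at 1.
Its neighbours: 5.
Then their neighbours: 2.
Then next layer: 4.
Nothing further is reachable.

1, 2, 4, 5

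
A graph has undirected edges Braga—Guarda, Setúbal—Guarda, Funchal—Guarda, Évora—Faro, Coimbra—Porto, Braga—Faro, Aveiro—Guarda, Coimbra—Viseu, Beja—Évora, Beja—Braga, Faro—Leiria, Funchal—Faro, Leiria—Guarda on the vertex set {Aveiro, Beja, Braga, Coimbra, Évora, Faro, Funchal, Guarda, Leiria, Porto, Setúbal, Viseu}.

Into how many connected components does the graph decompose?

From Aveiro: component {Aveiro, Beja, Braga, Évora, Faro, Funchal, Guarda, Leiria, Setúbal}.
From Coimbra: component {Coimbra, Porto, Viseu}.
That's 2 components.

2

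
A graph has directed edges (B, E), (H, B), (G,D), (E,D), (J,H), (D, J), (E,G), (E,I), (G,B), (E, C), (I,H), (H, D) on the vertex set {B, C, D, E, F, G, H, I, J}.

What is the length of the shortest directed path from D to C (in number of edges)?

Distance 0: D.
Distance 1: J.
Distance 2: H.
Distance 3: B.
Distance 4: E.
Distance 5: C, G, I — contains C.

5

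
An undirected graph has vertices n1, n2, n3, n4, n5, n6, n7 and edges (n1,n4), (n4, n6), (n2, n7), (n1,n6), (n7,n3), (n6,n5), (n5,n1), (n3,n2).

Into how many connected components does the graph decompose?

From n1: component {n1, n4, n5, n6}.
From n2: component {n2, n3, n7}.
That's 2 components.

2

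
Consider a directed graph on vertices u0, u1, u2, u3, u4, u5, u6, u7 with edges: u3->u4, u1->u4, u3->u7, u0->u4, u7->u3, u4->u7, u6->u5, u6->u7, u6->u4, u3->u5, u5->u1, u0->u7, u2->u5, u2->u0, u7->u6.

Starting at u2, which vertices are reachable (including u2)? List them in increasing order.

Start at u2.
Its neighbours: u0, u5.
Then their neighbours: u1, u4, u7.
Then next layer: u3, u6.
Every vertex is now reached.

u0, u1, u2, u3, u4, u5, u6, u7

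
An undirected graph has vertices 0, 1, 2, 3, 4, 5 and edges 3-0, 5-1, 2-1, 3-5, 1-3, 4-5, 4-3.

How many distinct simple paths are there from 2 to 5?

3

2–1–3–4–5
2–1–3–5
2–1–5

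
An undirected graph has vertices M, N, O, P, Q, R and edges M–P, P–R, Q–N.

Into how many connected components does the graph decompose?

From M: component {M, P, R}.
From N: component {N, Q}.
From O: component {O}.
That's 3 components.

3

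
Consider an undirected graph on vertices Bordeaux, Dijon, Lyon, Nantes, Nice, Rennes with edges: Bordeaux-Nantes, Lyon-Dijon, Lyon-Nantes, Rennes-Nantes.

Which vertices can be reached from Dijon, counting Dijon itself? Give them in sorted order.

Start at Dijon.
Its neighbours: Lyon.
Then their neighbours: Nantes.
Then next layer: Bordeaux, Rennes.
Nothing further is reachable.

Bordeaux, Dijon, Lyon, Nantes, Rennes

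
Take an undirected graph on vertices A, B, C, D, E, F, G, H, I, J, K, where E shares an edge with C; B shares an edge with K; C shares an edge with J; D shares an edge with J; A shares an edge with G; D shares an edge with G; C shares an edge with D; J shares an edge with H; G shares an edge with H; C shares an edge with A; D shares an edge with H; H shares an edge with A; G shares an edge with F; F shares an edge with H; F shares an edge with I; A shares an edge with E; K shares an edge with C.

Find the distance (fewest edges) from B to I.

6

Distance 0: B.
Distance 1: K.
Distance 2: C.
Distance 3: A, D, E, J.
Distance 4: G, H.
Distance 5: F.
Distance 6: I — contains I.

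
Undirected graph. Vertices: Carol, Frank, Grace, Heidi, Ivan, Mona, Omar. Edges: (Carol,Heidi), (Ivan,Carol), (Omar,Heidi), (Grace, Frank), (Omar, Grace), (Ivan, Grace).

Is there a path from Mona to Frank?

Mona has no edges, so nothing is reachable from it.

No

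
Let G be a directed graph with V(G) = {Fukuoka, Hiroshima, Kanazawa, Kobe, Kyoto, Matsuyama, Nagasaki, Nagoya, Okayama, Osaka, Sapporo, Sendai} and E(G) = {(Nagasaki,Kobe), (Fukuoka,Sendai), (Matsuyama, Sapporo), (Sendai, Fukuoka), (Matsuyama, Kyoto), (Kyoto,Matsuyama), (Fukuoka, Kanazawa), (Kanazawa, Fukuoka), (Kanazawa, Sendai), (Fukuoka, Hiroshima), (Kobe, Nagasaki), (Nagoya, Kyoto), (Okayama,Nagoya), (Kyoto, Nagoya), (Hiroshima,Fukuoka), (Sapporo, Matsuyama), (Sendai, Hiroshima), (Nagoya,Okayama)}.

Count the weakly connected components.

4

From Fukuoka: component {Fukuoka, Hiroshima, Kanazawa, Sendai}.
From Kobe: component {Kobe, Nagasaki}.
From Kyoto: component {Kyoto, Matsuyama, Nagoya, Okayama, Sapporo}.
From Osaka: component {Osaka}.
That's 4 components.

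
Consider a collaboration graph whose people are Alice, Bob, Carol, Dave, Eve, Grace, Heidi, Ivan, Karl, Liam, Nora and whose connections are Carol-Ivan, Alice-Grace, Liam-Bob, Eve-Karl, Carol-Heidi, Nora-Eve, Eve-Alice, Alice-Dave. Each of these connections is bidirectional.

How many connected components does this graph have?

3

From Alice: component {Alice, Dave, Eve, Grace, Karl, Nora}.
From Bob: component {Bob, Liam}.
From Carol: component {Carol, Heidi, Ivan}.
That's 3 components.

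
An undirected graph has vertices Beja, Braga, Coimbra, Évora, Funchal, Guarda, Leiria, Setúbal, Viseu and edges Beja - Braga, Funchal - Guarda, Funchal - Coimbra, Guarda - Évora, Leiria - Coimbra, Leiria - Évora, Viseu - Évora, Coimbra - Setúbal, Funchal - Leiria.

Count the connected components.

2

From Beja: component {Beja, Braga}.
From Coimbra: component {Coimbra, Évora, Funchal, Guarda, Leiria, Setúbal, Viseu}.
That's 2 components.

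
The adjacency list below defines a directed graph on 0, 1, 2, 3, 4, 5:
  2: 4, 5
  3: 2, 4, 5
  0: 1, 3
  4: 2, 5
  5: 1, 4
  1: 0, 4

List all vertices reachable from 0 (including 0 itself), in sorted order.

Start at 0.
Its neighbours: 1, 3.
Then their neighbours: 2, 4, 5.
Every vertex is now reached.

0, 1, 2, 3, 4, 5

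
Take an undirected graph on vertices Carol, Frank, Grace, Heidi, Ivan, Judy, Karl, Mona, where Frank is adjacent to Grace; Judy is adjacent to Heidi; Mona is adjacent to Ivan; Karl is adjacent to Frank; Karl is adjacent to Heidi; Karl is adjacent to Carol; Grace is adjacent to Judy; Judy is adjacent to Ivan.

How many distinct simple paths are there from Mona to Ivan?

Mona–Ivan

1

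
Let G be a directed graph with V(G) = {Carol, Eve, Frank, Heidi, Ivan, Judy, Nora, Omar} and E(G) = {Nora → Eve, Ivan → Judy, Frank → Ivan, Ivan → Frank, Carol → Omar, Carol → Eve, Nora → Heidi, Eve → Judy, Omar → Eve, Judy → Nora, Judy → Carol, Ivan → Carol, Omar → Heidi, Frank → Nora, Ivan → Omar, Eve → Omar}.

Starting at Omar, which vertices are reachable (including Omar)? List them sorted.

Carol, Eve, Heidi, Judy, Nora, Omar

Start at Omar.
Its neighbours: Eve, Heidi.
Then their neighbours: Judy.
Then next layer: Carol, Nora.
Nothing further is reachable.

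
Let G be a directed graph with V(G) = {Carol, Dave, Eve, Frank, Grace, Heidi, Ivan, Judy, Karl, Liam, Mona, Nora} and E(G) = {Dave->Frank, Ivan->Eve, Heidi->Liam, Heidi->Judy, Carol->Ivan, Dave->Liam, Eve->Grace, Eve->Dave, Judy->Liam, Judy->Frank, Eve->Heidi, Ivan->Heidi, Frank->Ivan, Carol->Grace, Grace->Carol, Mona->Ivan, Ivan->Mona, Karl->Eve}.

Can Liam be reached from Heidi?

Explore from Heidi.
Distance 1: reach Judy, Liam.
Found Liam.

Yes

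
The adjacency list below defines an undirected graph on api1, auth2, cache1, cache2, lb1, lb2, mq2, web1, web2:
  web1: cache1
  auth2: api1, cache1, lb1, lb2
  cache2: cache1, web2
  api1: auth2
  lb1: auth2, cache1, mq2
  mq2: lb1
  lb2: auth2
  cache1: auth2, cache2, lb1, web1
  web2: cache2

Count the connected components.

1

From api1: component {api1, auth2, cache1, cache2, lb1, lb2, mq2, web1, web2}.
That's 1 component.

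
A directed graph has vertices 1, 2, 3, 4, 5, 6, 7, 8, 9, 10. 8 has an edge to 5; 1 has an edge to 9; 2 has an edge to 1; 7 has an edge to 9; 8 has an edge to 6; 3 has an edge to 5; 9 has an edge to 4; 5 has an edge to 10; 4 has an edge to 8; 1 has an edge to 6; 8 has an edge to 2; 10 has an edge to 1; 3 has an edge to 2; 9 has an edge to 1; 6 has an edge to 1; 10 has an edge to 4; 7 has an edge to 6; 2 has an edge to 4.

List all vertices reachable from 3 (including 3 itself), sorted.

Start at 3.
Its neighbours: 2, 5.
Then their neighbours: 1, 4, 10.
Then next layer: 6, 8, 9.
Nothing further is reachable.

1, 2, 3, 4, 5, 6, 8, 9, 10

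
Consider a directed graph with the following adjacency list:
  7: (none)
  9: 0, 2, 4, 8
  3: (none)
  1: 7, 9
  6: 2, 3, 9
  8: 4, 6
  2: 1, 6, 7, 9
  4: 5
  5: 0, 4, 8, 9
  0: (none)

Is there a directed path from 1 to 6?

Explore from 1.
Distance 1: reach 7, 9.
Distance 2: reach 0, 2, 4, 8.
Distance 3: reach 5, 6.
Found 6.

Yes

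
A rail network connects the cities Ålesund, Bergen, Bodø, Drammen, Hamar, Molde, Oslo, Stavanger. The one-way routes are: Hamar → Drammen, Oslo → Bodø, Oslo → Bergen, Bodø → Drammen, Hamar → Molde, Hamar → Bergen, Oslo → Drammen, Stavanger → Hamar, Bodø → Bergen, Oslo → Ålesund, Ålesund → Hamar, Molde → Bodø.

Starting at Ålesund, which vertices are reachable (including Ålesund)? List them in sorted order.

Start at Ålesund.
Its neighbours: Hamar.
Then their neighbours: Bergen, Drammen, Molde.
Then next layer: Bodø.
Nothing further is reachable.

Ålesund, Bergen, Bodø, Drammen, Hamar, Molde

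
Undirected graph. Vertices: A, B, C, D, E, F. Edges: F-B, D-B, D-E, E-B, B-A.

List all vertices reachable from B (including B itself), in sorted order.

A, B, D, E, F

Start at B.
Its neighbours: A, D, E, F.
Nothing further is reachable.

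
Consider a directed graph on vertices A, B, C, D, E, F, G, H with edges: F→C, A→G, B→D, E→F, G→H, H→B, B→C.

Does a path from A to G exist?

Explore from A.
Distance 1: reach G.
Found G.

Yes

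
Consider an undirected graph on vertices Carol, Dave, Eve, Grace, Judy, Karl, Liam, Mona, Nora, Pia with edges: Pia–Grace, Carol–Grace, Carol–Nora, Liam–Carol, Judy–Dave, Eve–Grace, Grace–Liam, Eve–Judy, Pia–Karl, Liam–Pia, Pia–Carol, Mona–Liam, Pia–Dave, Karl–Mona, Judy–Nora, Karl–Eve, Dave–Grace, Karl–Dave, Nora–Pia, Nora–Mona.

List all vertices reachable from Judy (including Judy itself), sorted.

Start at Judy.
Its neighbours: Dave, Eve, Nora.
Then their neighbours: Carol, Grace, Karl, Mona, Pia.
Then next layer: Liam.
Every vertex is now reached.

Carol, Dave, Eve, Grace, Judy, Karl, Liam, Mona, Nora, Pia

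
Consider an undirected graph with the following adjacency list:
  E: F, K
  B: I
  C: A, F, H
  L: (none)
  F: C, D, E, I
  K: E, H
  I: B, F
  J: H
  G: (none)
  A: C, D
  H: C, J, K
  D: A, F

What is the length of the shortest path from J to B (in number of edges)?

5

Distance 0: J.
Distance 1: H.
Distance 2: C, K.
Distance 3: A, E, F.
Distance 4: D, I.
Distance 5: B — contains B.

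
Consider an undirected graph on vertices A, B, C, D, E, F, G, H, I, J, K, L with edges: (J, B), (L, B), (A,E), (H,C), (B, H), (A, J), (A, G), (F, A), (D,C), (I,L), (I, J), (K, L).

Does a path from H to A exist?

Yes

Explore from H.
Distance 1: reach B, C.
Distance 2: reach D, J, L.
Distance 3: reach A, I, K.
Found A.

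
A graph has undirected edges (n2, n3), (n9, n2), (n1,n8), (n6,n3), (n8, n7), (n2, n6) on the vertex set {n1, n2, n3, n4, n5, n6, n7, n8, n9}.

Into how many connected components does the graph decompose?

From n1: component {n1, n7, n8}.
From n2: component {n2, n3, n6, n9}.
From n4: component {n4}.
From n5: component {n5}.
That's 4 components.

4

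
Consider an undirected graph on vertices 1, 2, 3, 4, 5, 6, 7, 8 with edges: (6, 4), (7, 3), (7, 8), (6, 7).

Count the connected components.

4

From 1: component {1}.
From 2: component {2}.
From 3: component {3, 4, 6, 7, 8}.
From 5: component {5}.
That's 4 components.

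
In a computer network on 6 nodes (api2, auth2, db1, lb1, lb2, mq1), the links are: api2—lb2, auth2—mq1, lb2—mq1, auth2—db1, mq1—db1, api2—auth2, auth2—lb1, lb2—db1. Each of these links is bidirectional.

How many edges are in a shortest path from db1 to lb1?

Distance 0: db1.
Distance 1: auth2, lb2, mq1.
Distance 2: api2, lb1 — contains lb1.

2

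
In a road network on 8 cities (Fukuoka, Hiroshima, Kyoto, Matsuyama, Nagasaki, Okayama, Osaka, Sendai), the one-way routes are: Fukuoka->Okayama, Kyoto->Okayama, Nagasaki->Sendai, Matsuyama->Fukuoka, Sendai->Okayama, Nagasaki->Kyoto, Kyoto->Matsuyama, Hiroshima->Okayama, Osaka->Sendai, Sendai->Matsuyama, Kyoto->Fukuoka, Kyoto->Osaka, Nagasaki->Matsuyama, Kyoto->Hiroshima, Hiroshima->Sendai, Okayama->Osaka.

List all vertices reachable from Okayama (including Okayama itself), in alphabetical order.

Start at Okayama.
Its neighbours: Osaka.
Then their neighbours: Sendai.
Then next layer: Matsuyama.
Then next layer: Fukuoka.
Nothing further is reachable.

Fukuoka, Matsuyama, Okayama, Osaka, Sendai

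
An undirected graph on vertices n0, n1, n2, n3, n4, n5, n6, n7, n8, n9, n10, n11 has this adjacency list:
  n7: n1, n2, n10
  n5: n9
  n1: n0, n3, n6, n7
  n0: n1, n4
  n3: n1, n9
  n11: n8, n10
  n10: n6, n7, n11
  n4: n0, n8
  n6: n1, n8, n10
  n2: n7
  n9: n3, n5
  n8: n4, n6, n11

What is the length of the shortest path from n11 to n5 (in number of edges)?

Distance 0: n11.
Distance 1: n8, n10.
Distance 2: n4, n6, n7.
Distance 3: n0, n1, n2.
Distance 4: n3.
Distance 5: n9.
Distance 6: n5 — contains n5.

6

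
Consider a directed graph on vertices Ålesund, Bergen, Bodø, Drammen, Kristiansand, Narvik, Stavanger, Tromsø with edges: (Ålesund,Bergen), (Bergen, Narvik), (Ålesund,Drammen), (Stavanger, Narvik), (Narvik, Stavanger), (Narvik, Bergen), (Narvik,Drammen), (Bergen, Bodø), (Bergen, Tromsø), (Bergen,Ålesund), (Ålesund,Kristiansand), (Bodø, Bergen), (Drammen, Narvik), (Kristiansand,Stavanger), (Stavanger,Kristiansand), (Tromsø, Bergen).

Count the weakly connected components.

1

From Ålesund: component {Ålesund, Bergen, Bodø, Drammen, Kristiansand, Narvik, Stavanger, Tromsø}.
That's 1 component.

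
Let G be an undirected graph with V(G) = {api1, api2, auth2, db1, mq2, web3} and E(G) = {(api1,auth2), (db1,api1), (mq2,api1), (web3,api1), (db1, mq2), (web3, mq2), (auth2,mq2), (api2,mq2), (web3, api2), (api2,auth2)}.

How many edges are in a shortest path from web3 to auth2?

2

Distance 0: web3.
Distance 1: api1, api2, mq2.
Distance 2: auth2, db1 — contains auth2.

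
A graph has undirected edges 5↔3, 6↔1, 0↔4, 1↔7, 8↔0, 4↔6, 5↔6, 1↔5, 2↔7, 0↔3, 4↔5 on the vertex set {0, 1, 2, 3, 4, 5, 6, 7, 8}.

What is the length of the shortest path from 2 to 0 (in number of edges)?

5

Distance 0: 2.
Distance 1: 7.
Distance 2: 1.
Distance 3: 5, 6.
Distance 4: 3, 4.
Distance 5: 0 — contains 0.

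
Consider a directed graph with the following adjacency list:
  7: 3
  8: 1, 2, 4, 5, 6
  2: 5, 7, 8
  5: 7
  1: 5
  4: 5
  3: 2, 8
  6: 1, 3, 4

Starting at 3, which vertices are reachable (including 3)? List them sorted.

1, 2, 3, 4, 5, 6, 7, 8

Start at 3.
Its neighbours: 2, 8.
Then their neighbours: 1, 4, 5, 6, 7.
Every vertex is now reached.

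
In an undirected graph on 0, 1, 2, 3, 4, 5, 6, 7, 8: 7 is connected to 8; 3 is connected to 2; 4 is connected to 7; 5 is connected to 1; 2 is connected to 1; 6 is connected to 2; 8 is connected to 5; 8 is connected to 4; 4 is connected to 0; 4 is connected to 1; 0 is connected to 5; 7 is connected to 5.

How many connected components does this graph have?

1

From 0: component {0, 1, 2, 3, 4, 5, 6, 7, 8}.
That's 1 component.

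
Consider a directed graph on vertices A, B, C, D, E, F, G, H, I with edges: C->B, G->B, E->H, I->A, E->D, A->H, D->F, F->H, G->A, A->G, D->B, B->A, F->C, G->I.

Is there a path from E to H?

Yes

Explore from E.
Distance 1: reach D, H.
Found H.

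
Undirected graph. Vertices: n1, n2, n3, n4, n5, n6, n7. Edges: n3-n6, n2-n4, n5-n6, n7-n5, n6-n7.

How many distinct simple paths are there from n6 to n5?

n6–n5
n6–n7–n5

2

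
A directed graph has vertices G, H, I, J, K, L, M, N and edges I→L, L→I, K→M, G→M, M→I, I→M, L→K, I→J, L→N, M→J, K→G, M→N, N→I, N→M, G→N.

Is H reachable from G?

No

Explore from G.
Distance 1: reach M, N.
Distance 2: reach I, J.
Distance 3: reach L.
Distance 4: reach K.
The search from G is exhausted; no directed path reaches H.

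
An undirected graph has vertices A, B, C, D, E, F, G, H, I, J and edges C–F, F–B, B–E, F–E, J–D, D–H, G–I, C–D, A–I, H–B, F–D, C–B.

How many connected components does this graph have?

From A: component {A, G, I}.
From B: component {B, C, D, E, F, H, J}.
That's 2 components.

2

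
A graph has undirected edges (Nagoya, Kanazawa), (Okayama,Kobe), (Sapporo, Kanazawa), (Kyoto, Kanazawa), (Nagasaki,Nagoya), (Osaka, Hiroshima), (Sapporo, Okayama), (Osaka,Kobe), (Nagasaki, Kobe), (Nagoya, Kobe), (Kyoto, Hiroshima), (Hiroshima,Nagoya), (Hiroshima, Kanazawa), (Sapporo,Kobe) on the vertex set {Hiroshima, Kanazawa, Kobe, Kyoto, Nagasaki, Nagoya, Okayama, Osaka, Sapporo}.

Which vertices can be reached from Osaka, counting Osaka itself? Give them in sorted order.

Hiroshima, Kanazawa, Kobe, Kyoto, Nagasaki, Nagoya, Okayama, Osaka, Sapporo

Start at Osaka.
Its neighbours: Hiroshima, Kobe.
Then their neighbours: Kanazawa, Kyoto, Nagasaki, Nagoya, Okayama, Sapporo.
Every vertex is now reached.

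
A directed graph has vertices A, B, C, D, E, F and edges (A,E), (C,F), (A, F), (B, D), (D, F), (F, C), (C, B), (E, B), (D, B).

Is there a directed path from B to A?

Explore from B.
Distance 1: reach D.
Distance 2: reach F.
Distance 3: reach C.
The search from B is exhausted; no directed path reaches A.

No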